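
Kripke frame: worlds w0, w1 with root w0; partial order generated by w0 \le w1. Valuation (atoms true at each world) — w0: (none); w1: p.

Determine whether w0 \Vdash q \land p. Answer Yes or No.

w0 \nVdash q \land p since w0 fails q.

No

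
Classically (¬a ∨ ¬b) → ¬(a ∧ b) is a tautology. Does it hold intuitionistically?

This is a constructively valid De Morgan direction (disjunction of negations to negated conjunction), which is intuitionistically derivable.
If ¬a holds at a world then no accessible world forces a, hence none forces a ∧ b; likewise for ¬b.

Yes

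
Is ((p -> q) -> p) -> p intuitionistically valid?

This is Peirce's law, which is not intuitionistically valid.
A Kripke countermodel: worlds s0, s1; order generated by s0 <= s1; atoms true at each world — s0:{}; s1:{p}.
s0 ||-/- ((p -> q) -> p) -> p: already at s0 itself, s0 ||- (p -> q) -> p but s0 ||-/- p.
s0 lacks atom p, so s0 ||-/- p.
So the root s0 does not force the formula.

No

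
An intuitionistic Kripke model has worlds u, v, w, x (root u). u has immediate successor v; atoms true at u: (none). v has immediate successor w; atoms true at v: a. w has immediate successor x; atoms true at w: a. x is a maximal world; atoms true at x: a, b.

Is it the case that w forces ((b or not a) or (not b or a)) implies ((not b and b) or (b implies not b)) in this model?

w does not force ((b or not a) or (not b or a)) implies ((not b and b) or (b implies not b)): already at w itself, w forces (b or not a) or (not b or a) but w does not force (not b and b) or (b implies not b).
w does not force (not b and b) or (b implies not b): neither disjunct is forced at w.
w does not force not b and b since w fails not b.

No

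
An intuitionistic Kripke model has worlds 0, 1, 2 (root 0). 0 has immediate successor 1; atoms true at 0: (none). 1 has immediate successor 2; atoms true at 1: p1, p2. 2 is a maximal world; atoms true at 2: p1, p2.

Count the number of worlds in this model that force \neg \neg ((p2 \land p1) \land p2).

3

0: forces it.
1: forces it.
2: forces it.
Worlds forcing the formula: {0, 1, 2}.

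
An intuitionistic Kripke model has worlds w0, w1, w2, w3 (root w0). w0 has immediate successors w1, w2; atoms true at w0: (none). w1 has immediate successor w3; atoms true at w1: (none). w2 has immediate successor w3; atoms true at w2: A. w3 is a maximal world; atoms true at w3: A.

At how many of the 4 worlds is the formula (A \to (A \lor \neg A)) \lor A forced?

4

w0: forces it.
w1: forces it.
w2: forces it.
w3: forces it.
Worlds forcing the formula: {w0, w1, w2, w3}.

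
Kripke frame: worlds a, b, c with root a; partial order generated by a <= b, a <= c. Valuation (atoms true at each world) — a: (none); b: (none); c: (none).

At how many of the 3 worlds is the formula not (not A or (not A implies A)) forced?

a: does not force it — a does not force not (not A or (not A implies A)) since a is accessible from a and a forces not A or (not A implies A).
b: does not force it — b does not force not (not A or (not A implies A)) since b is accessible from b and b forces not A or (not A implies A).
c: does not force it — c does not force not (not A or (not A implies A)) since c is accessible from c and c forces not A or (not A implies A).
Worlds forcing the formula: { }.

0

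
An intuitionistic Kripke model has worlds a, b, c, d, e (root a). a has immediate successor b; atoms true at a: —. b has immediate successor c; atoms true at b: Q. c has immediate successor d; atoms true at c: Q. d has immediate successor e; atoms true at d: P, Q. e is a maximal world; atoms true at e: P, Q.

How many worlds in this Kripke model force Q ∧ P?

2

a: does not force it — a ⊮ Q ∧ P since a fails Q.
b: does not force it — b ⊮ Q ∧ P since b fails P.
c: does not force it.
d: forces it.
e: forces it.
Worlds forcing the formula: {d, e}.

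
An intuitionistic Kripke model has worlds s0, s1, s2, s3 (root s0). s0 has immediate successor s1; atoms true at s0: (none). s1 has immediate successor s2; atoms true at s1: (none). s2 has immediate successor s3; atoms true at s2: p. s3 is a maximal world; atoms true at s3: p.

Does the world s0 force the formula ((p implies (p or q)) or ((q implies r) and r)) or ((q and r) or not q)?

Yes

s0 forces ((p implies (p or q)) or ((q implies r) and r)) or ((q and r) or not q) via the disjunct (p implies (p or q)) or ((q implies r) and r).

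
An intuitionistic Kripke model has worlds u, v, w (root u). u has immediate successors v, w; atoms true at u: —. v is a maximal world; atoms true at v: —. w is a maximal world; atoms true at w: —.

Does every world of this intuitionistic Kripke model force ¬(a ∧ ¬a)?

u ⊩ ¬(a ∧ ¬a): no world accessible from u forces a ∧ ¬a.
Since the root u forces ¬(a ∧ ¬a) and forcing is persistent (monotone upward), every world forces it.

Yes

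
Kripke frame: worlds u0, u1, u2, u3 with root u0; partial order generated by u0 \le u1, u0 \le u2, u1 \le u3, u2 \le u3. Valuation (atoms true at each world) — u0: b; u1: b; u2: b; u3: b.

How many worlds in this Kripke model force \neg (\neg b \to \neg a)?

u0: does not force it — u0 \nVdash \neg (\neg b \to \neg a) since u0 is accessible from u0 and u0 \Vdash \neg b \to \neg a.
u1: does not force it — u1 \nVdash \neg (\neg b \to \neg a) since u1 is accessible from u1 and u1 \Vdash \neg b \to \neg a.
u2: does not force it.
u3: does not force it.
Worlds forcing the formula: { }.

0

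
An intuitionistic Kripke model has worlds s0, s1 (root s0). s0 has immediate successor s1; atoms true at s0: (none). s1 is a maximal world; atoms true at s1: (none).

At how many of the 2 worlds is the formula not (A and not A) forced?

s0: forces it.
s1: forces it.
Worlds forcing the formula: {s0, s1}.

2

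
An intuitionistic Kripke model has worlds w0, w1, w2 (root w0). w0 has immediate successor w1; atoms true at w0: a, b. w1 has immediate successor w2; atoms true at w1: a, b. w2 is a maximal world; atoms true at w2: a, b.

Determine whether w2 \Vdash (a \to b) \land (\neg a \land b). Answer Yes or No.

No

w2 \nVdash (a \to b) \land (\neg a \land b) since w2 fails \neg a \land b.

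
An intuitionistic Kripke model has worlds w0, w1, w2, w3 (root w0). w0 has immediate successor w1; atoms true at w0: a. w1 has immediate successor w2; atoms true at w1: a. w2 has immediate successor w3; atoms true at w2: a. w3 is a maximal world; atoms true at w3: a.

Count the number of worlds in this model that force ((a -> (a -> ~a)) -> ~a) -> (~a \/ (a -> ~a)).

w0: does not force it — w0 ||-/- ((a -> (a -> ~a)) -> ~a) -> (~a \/ (a -> ~a)): already at w0 itself, w0 ||- (a -> (a -> ~a)) -> ~a but w0 ||-/- ~a \/ (a -> ~a).
w1: does not force it — w1 ||-/- ((a -> (a -> ~a)) -> ~a) -> (~a \/ (a -> ~a)): already at w1 itself, w1 ||- (a -> (a -> ~a)) -> ~a but w1 ||-/- ~a \/ (a -> ~a).
w2: does not force it — w2 ||-/- ((a -> (a -> ~a)) -> ~a) -> (~a \/ (a -> ~a)): already at w2 itself, w2 ||- (a -> (a -> ~a)) -> ~a but w2 ||-/- ~a \/ (a -> ~a).
w3: does not force it.
Worlds forcing the formula: { }.

0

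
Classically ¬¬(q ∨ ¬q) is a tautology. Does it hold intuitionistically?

Yes

This is the double negation of excluded middle, which is intuitionistically derivable.
Assuming ¬(q ∨ ¬q): from q we'd get q ∨ ¬q, so ¬q; but then q ∨ ¬q again — contradiction. Hence ¬¬(q ∨ ¬q).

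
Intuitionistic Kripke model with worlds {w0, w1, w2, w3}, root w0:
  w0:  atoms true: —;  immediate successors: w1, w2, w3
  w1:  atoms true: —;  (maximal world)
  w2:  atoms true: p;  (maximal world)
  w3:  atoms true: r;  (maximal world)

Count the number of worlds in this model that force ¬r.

w0: does not force it — w0 ⊮ ¬r since w3 is accessible from w0 and w3 ⊩ r.
w1: forces it.
w2: forces it.
w3: does not force it.
Worlds forcing the formula: {w1, w2}.

2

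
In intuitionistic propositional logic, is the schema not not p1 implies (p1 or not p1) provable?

No

This is a variant of double-negation elimination (deriving excluded middle from double negation), which is not intuitionistically valid.
A Kripke countermodel: worlds w0, w1; order generated by w0 <= w1; atoms true at each world — w0:{}; w1:{p1}.
w0 does not force not not p1 implies (p1 or not p1): already at w0 itself, w0 forces not not p1 but w0 does not force p1 or not p1.
w0 does not force p1 or not p1: neither disjunct is forced at w0.
w0 lacks atom p1, so w0 does not force p1.
So the root w0 does not force the formula.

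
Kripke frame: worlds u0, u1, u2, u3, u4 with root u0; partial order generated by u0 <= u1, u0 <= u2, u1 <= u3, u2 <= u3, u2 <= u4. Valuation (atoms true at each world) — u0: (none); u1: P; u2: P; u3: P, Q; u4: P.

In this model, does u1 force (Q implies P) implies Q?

No

u1 does not force (Q implies P) implies Q: already at u1 itself, u1 forces Q implies P but u1 does not force Q.
u1 lacks atom Q, so u1 does not force Q.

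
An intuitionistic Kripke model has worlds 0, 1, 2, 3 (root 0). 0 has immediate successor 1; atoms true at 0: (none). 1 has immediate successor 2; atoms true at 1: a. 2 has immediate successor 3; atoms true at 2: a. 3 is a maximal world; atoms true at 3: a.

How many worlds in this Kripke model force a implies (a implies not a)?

0: does not force it — 0 does not force a implies (a implies not a): at the accessible world 1, 1 forces a but 1 does not force a implies not a.
1: does not force it — 1 does not force a implies (a implies not a): already at 1 itself, 1 forces a but 1 does not force a implies not a.
2: does not force it.
3: does not force it.
Worlds forcing the formula: { }.

0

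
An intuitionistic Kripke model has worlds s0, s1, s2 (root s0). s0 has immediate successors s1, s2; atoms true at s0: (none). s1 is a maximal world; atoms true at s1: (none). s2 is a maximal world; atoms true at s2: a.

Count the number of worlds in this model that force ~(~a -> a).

1

s0: does not force it — s0 ||-/- ~(~a -> a) since s2 is accessible from s0 and s2 ||- ~a -> a.
s1: forces it.
s2: does not force it.
Worlds forcing the formula: {s1}.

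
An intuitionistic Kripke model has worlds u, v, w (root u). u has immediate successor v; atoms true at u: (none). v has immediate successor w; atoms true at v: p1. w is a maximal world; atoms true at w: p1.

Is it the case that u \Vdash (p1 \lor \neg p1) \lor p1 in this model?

No

u \nVdash (p1 \lor \neg p1) \lor p1: neither disjunct is forced at u.
u \nVdash p1 \lor \neg p1: neither disjunct is forced at u.
u lacks atom p1, so u \nVdash p1.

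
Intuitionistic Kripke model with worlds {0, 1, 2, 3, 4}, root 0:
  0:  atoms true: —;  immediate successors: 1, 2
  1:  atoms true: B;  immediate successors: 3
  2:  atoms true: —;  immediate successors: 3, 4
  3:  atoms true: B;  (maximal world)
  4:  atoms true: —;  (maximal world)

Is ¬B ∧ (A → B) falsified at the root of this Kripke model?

0 ⊮ ¬B ∧ (A → B) since 0 fails ¬B.
So the root 0 does not force ¬B ∧ (A → B); the model is a countermodel.

Yes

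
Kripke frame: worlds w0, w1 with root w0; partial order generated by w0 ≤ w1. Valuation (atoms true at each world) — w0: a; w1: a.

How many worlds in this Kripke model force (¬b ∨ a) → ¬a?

0

w0: does not force it — w0 ⊮ (¬b ∨ a) → ¬a: already at w0 itself, w0 ⊩ ¬b ∨ a but w0 ⊮ ¬a.
w1: does not force it — w1 ⊮ (¬b ∨ a) → ¬a: already at w1 itself, w1 ⊩ ¬b ∨ a but w1 ⊮ ¬a.
Worlds forcing the formula: { }.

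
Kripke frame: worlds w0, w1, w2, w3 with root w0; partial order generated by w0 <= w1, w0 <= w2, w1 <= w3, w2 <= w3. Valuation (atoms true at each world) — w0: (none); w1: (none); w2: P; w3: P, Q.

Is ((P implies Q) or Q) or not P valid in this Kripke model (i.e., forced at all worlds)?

Not every world: w0 does not force ((P implies Q) or Q) or not P.
w0 does not force ((P implies Q) or Q) or not P: neither disjunct is forced at w0.
w0 does not force (P implies Q) or Q: neither disjunct is forced at w0.

No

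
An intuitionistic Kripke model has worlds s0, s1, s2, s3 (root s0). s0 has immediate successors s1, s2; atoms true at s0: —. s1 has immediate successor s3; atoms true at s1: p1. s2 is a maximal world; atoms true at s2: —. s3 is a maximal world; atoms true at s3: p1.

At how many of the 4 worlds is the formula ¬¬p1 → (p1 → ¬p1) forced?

1

s0: does not force it — s0 ⊮ ¬¬p1 → (p1 → ¬p1): at the accessible world s1, s1 ⊩ ¬¬p1 but s1 ⊮ p1 → ¬p1.
s1: does not force it — s1 ⊮ ¬¬p1 → (p1 → ¬p1): already at s1 itself, s1 ⊩ ¬¬p1 but s1 ⊮ p1 → ¬p1.
s2: forces it.
s3: does not force it — s3 ⊮ ¬¬p1 → (p1 → ¬p1): already at s3 itself, s3 ⊩ ¬¬p1 but s3 ⊮ p1 → ¬p1.
Worlds forcing the formula: {s2}.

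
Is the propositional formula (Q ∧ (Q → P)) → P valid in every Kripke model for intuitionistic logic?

This is modus ponens in implicational form, which is intuitionistically derivable.
If a world forces Q and Q → P, then applying the implication at that world (which is accessible from itself) gives P.

Yes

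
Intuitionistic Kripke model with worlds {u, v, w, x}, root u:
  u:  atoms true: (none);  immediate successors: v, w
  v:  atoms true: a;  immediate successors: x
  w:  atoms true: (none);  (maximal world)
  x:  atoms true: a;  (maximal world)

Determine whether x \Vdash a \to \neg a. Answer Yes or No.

No

x \nVdash a \to \neg a: already at x itself, x \Vdash a but x \nVdash \neg a.
x \nVdash \neg a since x is accessible from x and x \Vdash a.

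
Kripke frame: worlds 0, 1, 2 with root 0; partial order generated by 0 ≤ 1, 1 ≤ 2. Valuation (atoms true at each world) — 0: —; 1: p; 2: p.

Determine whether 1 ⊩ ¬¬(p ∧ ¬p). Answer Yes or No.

No

1 ⊮ ¬¬(p ∧ ¬p) since 1 is accessible from 1 and 1 ⊩ ¬(p ∧ ¬p).
1 ⊩ ¬(p ∧ ¬p): no world accessible from 1 forces p ∧ ¬p.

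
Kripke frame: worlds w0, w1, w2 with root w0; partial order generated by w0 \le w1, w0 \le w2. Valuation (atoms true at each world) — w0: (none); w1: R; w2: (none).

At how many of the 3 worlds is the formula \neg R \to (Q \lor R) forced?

w0: does not force it — w0 \nVdash \neg R \to (Q \lor R): at the accessible world w2, w2 \Vdash \neg R but w2 \nVdash Q \lor R.
w1: forces it.
w2: does not force it.
Worlds forcing the formula: {w1}.

1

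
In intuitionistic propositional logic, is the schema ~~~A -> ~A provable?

Yes

This is triple-negation reduction, which is intuitionistically derivable.
Assume ~~~A and suppose A. Then ~~A (double-negation introduction), contradicting ~~~A. So ~A.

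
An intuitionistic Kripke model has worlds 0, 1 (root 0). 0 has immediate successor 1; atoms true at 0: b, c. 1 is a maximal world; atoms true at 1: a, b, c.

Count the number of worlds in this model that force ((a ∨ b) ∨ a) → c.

2

0: forces it.
1: forces it.
Worlds forcing the formula: {0, 1}.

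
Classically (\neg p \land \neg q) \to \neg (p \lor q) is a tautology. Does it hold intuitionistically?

Yes

This is a constructively valid De Morgan direction (conjunction of negations to negated disjunction), which is intuitionistically derivable.
If both \neg p and \neg q hold at a world, no accessible world forces p or forces q, so none forces p \lor q.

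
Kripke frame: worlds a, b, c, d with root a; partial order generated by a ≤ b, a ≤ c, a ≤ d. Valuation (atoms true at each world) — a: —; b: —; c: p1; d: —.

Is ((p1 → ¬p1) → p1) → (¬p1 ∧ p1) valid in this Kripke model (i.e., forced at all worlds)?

No

Not every world: a ⊮ ((p1 → ¬p1) → p1) → (¬p1 ∧ p1).
a ⊮ ((p1 → ¬p1) → p1) → (¬p1 ∧ p1): at the accessible world c, c ⊩ (p1 → ¬p1) → p1 but c ⊮ ¬p1 ∧ p1.
c ⊮ ¬p1 ∧ p1 since c fails ¬p1.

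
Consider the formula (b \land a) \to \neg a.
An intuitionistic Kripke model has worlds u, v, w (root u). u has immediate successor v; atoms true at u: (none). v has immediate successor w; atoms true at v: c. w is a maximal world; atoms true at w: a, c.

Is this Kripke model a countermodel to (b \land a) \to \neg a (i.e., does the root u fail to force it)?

u \Vdash (b \land a) \to \neg a vacuously: no world accessible from u forces the antecedent b \land a.
So the root u forces (b \land a) \to \neg a; the model is not a countermodel.

No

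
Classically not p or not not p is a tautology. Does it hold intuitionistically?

No

This is the weak law of excluded middle, which is not intuitionistically valid.
A Kripke countermodel: worlds a, b, c; order generated by a <= b, a <= c; atoms true at each world — a:{}; b:{p}; c:{}.
a does not force not p or not not p: neither disjunct is forced at a.
a does not force not p since b is accessible from a and b forces p.
So the root a does not force the formula.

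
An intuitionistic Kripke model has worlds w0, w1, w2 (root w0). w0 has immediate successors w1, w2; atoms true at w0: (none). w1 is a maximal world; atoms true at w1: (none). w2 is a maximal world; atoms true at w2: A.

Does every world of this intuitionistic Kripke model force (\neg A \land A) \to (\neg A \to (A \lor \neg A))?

Yes

w0 \Vdash (\neg A \land A) \to (\neg A \to (A \lor \neg A)) vacuously: no world accessible from w0 forces the antecedent \neg A \land A.
Since the root w0 forces (\neg A \land A) \to (\neg A \to (A \lor \neg A)) and forcing is persistent (monotone upward), every world forces it.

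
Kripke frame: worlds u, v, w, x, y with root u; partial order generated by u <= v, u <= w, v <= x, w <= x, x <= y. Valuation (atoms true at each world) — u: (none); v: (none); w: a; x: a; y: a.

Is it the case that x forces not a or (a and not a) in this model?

x does not force not a or (a and not a): neither disjunct is forced at x.
x does not force not a since x is accessible from x and x forces a.

No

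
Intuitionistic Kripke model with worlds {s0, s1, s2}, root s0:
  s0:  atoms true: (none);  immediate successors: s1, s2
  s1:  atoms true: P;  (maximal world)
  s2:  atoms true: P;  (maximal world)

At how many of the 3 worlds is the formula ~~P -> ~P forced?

0

s0: does not force it — s0 ||-/- ~~P -> ~P: already at s0 itself, s0 ||- ~~P but s0 ||-/- ~P.
s1: does not force it.
s2: does not force it.
Worlds forcing the formula: { }.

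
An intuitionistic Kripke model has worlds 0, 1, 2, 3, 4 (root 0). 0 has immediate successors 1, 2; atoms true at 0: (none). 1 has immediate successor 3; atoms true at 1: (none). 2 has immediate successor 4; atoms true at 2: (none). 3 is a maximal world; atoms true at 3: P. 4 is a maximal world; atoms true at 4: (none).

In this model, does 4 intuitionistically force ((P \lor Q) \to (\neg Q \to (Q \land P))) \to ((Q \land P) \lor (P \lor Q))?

No

4 \nVdash ((P \lor Q) \to (\neg Q \to (Q \land P))) \to ((Q \land P) \lor (P \lor Q)): already at 4 itself, 4 \Vdash (P \lor Q) \to (\neg Q \to (Q \land P)) but 4 \nVdash (Q \land P) \lor (P \lor Q).
4 \nVdash (Q \land P) \lor (P \lor Q): neither disjunct is forced at 4.
4 \nVdash Q \land P since 4 fails Q.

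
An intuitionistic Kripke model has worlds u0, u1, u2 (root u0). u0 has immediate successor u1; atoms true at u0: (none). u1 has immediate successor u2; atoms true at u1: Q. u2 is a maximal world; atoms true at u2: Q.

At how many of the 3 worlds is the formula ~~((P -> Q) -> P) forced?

u0: does not force it — u0 ||-/- ~~((P -> Q) -> P) since u0 is accessible from u0 and u0 ||- ~((P -> Q) -> P).
u1: does not force it — u1 ||-/- ~~((P -> Q) -> P) since u1 is accessible from u1 and u1 ||- ~((P -> Q) -> P).
u2: does not force it — u2 ||-/- ~~((P -> Q) -> P) since u2 is accessible from u2 and u2 ||- ~((P -> Q) -> P).
Worlds forcing the formula: { }.

0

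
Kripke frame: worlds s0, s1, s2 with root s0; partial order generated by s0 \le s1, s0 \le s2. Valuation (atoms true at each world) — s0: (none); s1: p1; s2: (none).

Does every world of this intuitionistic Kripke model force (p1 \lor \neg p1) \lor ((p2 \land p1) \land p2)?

No

Not every world: s0 \nVdash (p1 \lor \neg p1) \lor ((p2 \land p1) \land p2).
s0 \nVdash (p1 \lor \neg p1) \lor ((p2 \land p1) \land p2): neither disjunct is forced at s0.
s0 \nVdash p1 \lor \neg p1: neither disjunct is forced at s0.
s0 lacks atom p1, so s0 \nVdash p1.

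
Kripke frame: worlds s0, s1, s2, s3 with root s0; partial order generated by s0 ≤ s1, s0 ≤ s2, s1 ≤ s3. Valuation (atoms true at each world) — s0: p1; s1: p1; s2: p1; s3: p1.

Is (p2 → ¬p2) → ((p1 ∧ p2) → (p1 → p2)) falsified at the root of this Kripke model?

No

s0 ⊩ (p2 → ¬p2) → ((p1 ∧ p2) → (p1 → p2)): every world accessible from s0 that forces p2 → ¬p2 (namely s0, s1, s2, s3) also forces (p1 ∧ p2) → (p1 → p2).
So the root s0 forces (p2 → ¬p2) → ((p1 ∧ p2) → (p1 → p2)); the model is not a countermodel.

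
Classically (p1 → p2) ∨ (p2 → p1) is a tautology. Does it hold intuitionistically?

No

This is the Gödel–Dummett linearity axiom, which is not intuitionistically valid.
A Kripke countermodel: worlds a, b, c; order generated by a ≤ b, a ≤ c; atoms true at each world — a:{}; b:{p1}; c:{p2}.
a ⊮ (p1 → p2) ∨ (p2 → p1): neither disjunct is forced at a.
a ⊮ p1 → p2: at the accessible world b, b ⊩ p1 but b ⊮ p2.
b lacks atom p2, so b ⊮ p2.
So the root a does not force the formula.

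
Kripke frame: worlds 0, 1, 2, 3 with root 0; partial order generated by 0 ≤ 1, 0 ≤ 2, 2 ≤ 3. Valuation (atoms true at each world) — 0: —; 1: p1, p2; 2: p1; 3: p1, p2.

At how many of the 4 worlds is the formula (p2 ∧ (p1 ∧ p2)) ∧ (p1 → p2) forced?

0: does not force it — 0 ⊮ (p2 ∧ (p1 ∧ p2)) ∧ (p1 → p2) since 0 fails p2 ∧ (p1 ∧ p2).
1: forces it.
2: does not force it.
3: forces it.
Worlds forcing the formula: {1, 3}.

2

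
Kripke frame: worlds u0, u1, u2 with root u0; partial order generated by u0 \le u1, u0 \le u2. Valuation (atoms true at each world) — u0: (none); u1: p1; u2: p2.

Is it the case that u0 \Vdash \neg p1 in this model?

u0 \nVdash \neg p1 since u1 is accessible from u0 and u1 \Vdash p1.

No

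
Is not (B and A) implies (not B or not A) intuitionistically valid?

This is the constructively invalid direction of De Morgan's law for conjunction, which is not intuitionistically valid.
A Kripke countermodel: worlds s0, s1, s2; order generated by s0 <= s1, s0 <= s2; atoms true at each world — s0:{}; s1:{B}; s2:{A}.
s0 does not force not (B and A) implies (not B or not A): already at s0 itself, s0 forces not (B and A) but s0 does not force not B or not A.
s0 does not force not B or not A: neither disjunct is forced at s0.
s0 does not force not B since s1 is accessible from s0 and s1 forces B.
So the root s0 does not force the formula.

No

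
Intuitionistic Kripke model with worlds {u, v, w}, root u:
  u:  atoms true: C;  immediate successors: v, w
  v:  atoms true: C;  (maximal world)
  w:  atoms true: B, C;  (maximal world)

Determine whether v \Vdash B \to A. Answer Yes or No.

Yes

v \Vdash B \to A vacuously: no world accessible from v forces the antecedent B.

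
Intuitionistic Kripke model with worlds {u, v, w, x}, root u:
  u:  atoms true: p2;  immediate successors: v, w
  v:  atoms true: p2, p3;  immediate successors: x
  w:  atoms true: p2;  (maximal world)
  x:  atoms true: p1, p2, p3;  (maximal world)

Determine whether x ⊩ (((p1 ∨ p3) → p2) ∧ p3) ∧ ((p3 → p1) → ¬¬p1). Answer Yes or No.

Yes

x ⊩ (((p1 ∨ p3) → p2) ∧ p3) ∧ ((p3 → p1) → ¬¬p1) since x forces both conjuncts.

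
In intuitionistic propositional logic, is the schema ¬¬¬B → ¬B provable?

This is triple-negation reduction, which is intuitionistically derivable.
Assume ¬¬¬B and suppose B. Then ¬¬B (double-negation introduction), contradicting ¬¬¬B. So ¬B.

Yes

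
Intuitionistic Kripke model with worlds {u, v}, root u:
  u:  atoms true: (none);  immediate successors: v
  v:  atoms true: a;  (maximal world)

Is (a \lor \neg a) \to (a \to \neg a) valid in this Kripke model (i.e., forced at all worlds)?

Not every world: u \nVdash (a \lor \neg a) \to (a \to \neg a).
u \nVdash (a \lor \neg a) \to (a \to \neg a): at the accessible world v, v \Vdash a \lor \neg a but v \nVdash a \to \neg a.
v \nVdash a \to \neg a: already at v itself, v \Vdash a but v \nVdash \neg a.

No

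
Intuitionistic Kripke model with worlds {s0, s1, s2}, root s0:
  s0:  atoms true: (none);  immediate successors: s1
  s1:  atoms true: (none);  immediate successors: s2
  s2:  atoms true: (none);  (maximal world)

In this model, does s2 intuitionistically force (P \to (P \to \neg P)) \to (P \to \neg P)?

s2 \Vdash (P \to (P \to \neg P)) \to (P \to \neg P): every world accessible from s2 that forces P \to (P \to \neg P) (namely s2) also forces P \to \neg P.

Yes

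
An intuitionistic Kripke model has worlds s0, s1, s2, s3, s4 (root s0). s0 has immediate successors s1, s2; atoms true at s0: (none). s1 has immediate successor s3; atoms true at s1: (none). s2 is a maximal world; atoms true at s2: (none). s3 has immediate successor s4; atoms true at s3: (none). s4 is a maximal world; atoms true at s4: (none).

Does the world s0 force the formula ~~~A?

Yes

s0 ||- ~~~A: no world accessible from s0 forces ~~A.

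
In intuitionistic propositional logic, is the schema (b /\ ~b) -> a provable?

This is an instance of ex falso quodlibet, which is intuitionistically derivable.
No world can force both b and ~b, so the antecedent b /\ ~b is never forced and the implication holds vacuously at every world.

Yes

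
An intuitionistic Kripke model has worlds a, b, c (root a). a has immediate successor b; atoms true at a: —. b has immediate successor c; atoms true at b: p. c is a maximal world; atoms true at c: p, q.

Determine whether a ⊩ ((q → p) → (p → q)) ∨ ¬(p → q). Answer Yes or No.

No

a ⊮ ((q → p) → (p → q)) ∨ ¬(p → q): neither disjunct is forced at a.
a ⊮ (q → p) → (p → q): already at a itself, a ⊩ q → p but a ⊮ p → q.
a ⊮ p → q: at the accessible world b, b ⊩ p but b ⊮ q.
b lacks atom q, so b ⊮ q.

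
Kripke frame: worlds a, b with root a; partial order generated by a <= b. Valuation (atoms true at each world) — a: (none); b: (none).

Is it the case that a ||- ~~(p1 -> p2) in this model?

Yes

a ||- ~~(p1 -> p2): no world accessible from a forces ~(p1 -> p2).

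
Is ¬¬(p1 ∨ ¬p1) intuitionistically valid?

Yes

This is the double negation of excluded middle, which is intuitionistically derivable.
Assuming ¬(p1 ∨ ¬p1): from p1 we'd get p1 ∨ ¬p1, so ¬p1; but then p1 ∨ ¬p1 again — contradiction. Hence ¬¬(p1 ∨ ¬p1).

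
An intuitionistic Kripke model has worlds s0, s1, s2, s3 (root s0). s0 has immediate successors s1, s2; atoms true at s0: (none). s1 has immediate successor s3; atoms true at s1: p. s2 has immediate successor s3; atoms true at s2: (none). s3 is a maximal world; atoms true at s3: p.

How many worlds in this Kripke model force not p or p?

s0: does not force it — s0 does not force not p or p: neither disjunct is forced at s0.
s1: forces it.
s2: does not force it — s2 does not force not p or p: neither disjunct is forced at s2.
s3: forces it.
Worlds forcing the formula: {s1, s3}.

2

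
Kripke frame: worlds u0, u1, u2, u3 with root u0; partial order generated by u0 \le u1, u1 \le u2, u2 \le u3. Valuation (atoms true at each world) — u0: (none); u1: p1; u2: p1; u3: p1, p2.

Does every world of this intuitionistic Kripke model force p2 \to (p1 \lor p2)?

Yes

u0 \Vdash p2 \to (p1 \lor p2): every world accessible from u0 that forces p2 (namely u3) also forces p1 \lor p2.
Since the root u0 forces p2 \to (p1 \lor p2) and forcing is persistent (monotone upward), every world forces it.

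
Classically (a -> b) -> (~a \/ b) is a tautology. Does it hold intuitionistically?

No

This is the material-implication-as-disjunction principle, which is not intuitionistically valid.
A Kripke countermodel: worlds u, v; order generated by u <= v; atoms true at each world — u:{}; v:{a,b}.
u ||-/- (a -> b) -> (~a \/ b): already at u itself, u ||- a -> b but u ||-/- ~a \/ b.
u ||-/- ~a \/ b: neither disjunct is forced at u.
u ||-/- ~a since v is accessible from u and v ||- a.
So the root u does not force the formula.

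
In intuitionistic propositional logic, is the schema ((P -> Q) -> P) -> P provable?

This is Peirce's law, which is not intuitionistically valid.
A Kripke countermodel: worlds u, v; order generated by u <= v; atoms true at each world — u:{}; v:{P}.
u ||-/- ((P -> Q) -> P) -> P: already at u itself, u ||- (P -> Q) -> P but u ||-/- P.
u lacks atom P, so u ||-/- P.
So the root u does not force the formula.

No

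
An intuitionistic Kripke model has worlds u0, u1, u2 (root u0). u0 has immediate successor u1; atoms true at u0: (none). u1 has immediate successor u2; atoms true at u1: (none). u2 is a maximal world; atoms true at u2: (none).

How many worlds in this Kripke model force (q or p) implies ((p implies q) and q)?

u0: forces it.
u1: forces it.
u2: forces it.
Worlds forcing the formula: {u0, u1, u2}.

3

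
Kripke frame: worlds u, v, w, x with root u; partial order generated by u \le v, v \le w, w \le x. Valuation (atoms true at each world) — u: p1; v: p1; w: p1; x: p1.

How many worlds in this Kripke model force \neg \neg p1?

u: forces it.
v: forces it.
w: forces it.
x: forces it.
Worlds forcing the formula: {u, v, w, x}.

4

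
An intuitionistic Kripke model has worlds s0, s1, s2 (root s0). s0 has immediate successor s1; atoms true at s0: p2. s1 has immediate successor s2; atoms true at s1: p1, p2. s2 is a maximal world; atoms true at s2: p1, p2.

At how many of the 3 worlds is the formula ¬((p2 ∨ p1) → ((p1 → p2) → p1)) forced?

s0: does not force it — s0 ⊮ ¬((p2 ∨ p1) → ((p1 → p2) → p1)) since s1 is accessible from s0 and s1 ⊩ (p2 ∨ p1) → ((p1 → p2) → p1).
s1: does not force it.
s2: does not force it.
Worlds forcing the formula: { }.

0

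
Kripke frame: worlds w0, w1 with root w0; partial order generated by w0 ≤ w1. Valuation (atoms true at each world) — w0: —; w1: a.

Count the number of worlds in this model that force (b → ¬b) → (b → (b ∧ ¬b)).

2

w0: forces it.
w1: forces it.
Worlds forcing the formula: {w0, w1}.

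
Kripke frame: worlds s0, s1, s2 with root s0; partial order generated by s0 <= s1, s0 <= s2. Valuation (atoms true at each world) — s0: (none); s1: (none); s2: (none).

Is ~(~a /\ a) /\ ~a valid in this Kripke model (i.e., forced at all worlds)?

s0 ||- ~(~a /\ a) /\ ~a since s0 forces both conjuncts.
Since the root s0 forces ~(~a /\ a) /\ ~a and forcing is persistent (monotone upward), every world forces it.

Yes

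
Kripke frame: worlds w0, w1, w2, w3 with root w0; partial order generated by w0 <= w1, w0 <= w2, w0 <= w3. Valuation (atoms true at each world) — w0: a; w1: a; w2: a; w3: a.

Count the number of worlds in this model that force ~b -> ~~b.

0

w0: does not force it — w0 ||-/- ~b -> ~~b: already at w0 itself, w0 ||- ~b but w0 ||-/- ~~b.
w1: does not force it — w1 ||-/- ~b -> ~~b: already at w1 itself, w1 ||- ~b but w1 ||-/- ~~b.
w2: does not force it.
w3: does not force it.
Worlds forcing the formula: { }.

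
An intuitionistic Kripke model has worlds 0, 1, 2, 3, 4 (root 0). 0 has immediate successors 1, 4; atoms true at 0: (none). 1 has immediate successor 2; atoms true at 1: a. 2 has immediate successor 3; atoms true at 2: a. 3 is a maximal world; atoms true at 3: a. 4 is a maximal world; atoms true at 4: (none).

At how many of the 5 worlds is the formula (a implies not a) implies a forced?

0: does not force it — 0 does not force (a implies not a) implies a: at the accessible world 4, 4 forces a implies not a but 4 does not force a.
1: forces it.
2: forces it.
3: forces it.
4: does not force it.
Worlds forcing the formula: {1, 2, 3}.

3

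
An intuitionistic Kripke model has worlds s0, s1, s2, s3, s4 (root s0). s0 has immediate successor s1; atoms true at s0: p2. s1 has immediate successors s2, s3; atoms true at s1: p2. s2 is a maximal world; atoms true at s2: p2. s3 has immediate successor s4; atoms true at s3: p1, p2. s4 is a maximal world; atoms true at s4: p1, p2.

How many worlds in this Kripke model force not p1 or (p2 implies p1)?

s0: does not force it — s0 does not force not p1 or (p2 implies p1): neither disjunct is forced at s0.
s1: does not force it — s1 does not force not p1 or (p2 implies p1): neither disjunct is forced at s1.
s2: forces it.
s3: forces it.
s4: forces it.
Worlds forcing the formula: {s2, s3, s4}.

3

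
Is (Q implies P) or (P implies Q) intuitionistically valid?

This is the Gödel–Dummett linearity axiom, which is not intuitionistically valid.
A Kripke countermodel: worlds a, b, c; order generated by a <= b, a <= c; atoms true at each world — a:{}; b:{Q}; c:{P}.
a does not force (Q implies P) or (P implies Q): neither disjunct is forced at a.
a does not force Q implies P: at the accessible world b, b forces Q but b does not force P.
b lacks atom P, so b does not force P.
So the root a does not force the formula.

No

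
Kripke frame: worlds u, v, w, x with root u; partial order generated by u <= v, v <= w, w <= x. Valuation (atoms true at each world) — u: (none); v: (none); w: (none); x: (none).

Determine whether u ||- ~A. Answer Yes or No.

Yes

u ||- ~A: no world accessible from u forces A.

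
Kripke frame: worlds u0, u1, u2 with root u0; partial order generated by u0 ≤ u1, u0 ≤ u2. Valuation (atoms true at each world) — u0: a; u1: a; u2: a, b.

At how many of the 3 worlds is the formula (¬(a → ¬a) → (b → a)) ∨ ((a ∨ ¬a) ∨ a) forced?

u0: forces it.
u1: forces it.
u2: forces it.
Worlds forcing the formula: {u0, u1, u2}.

3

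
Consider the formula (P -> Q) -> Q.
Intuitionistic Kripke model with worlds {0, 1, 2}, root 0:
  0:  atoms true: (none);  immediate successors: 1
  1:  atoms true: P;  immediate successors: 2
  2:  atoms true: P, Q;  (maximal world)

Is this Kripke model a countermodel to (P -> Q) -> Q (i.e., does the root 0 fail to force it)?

0 ||- (P -> Q) -> Q: every world accessible from 0 that forces P -> Q (namely 2) also forces Q.
So the root 0 forces (P -> Q) -> Q; the model is not a countermodel.

No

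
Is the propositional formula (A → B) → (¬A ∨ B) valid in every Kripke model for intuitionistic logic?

This is the material-implication-as-disjunction principle, which is not intuitionistically valid.
A Kripke countermodel: worlds a, b; order generated by a ≤ b; atoms true at each world — a:{}; b:{A,B}.
a ⊮ (A → B) → (¬A ∨ B): already at a itself, a ⊩ A → B but a ⊮ ¬A ∨ B.
a ⊮ ¬A ∨ B: neither disjunct is forced at a.
a ⊮ ¬A since b is accessible from a and b ⊩ A.
So the root a does not force the formula.

No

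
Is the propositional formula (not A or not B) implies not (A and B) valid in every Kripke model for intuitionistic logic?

This is a constructively valid De Morgan direction (disjunction of negations to negated conjunction), which is intuitionistically derivable.
If not A holds at a world then no accessible world forces A, hence none forces A and B; likewise for not B.

Yes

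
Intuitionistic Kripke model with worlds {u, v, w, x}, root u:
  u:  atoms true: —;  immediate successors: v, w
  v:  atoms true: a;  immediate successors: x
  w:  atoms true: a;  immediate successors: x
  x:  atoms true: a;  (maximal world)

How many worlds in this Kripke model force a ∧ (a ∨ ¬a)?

u: does not force it — u ⊮ a ∧ (a ∨ ¬a) since u fails a.
v: forces it.
w: forces it.
x: forces it.
Worlds forcing the formula: {v, w, x}.

3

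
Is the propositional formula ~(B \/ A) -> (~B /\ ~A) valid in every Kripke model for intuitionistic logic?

This is a constructively valid De Morgan direction (negated disjunction to conjunction of negations), which is intuitionistically derivable.
From ~(B \/ A): if B held then B \/ A would, contradiction — so ~B; similarly ~A.

Yes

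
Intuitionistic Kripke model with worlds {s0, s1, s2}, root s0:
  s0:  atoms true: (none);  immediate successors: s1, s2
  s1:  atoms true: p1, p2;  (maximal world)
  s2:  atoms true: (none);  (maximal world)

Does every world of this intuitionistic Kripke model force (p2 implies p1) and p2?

No

Not every world: s0 does not force (p2 implies p1) and p2.
s0 does not force (p2 implies p1) and p2 since s0 fails p2.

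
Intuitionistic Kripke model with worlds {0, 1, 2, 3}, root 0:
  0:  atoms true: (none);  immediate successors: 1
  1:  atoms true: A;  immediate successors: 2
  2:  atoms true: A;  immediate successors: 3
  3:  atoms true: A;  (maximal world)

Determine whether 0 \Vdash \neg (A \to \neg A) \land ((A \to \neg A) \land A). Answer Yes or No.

0 \nVdash \neg (A \to \neg A) \land ((A \to \neg A) \land A) since 0 fails (A \to \neg A) \land A.

No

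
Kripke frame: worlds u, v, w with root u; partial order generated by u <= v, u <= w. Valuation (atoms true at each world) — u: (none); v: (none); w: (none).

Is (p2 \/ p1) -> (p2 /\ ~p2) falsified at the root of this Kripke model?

No

u ||- (p2 \/ p1) -> (p2 /\ ~p2) vacuously: no world accessible from u forces the antecedent p2 \/ p1.
So the root u forces (p2 \/ p1) -> (p2 /\ ~p2); the model is not a countermodel.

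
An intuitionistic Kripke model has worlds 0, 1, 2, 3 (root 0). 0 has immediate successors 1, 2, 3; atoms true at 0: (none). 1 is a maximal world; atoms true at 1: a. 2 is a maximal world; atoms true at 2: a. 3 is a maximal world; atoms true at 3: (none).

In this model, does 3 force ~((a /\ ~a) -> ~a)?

3 ||-/- ~((a /\ ~a) -> ~a) since 3 is accessible from 3 and 3 ||- (a /\ ~a) -> ~a.
3 ||- (a /\ ~a) -> ~a vacuously: no world accessible from 3 forces the antecedent a /\ ~a.

No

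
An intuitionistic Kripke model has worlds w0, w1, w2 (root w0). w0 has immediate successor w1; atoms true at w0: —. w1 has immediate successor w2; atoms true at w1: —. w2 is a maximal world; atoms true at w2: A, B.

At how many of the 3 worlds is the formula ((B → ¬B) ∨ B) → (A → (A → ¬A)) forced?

w0: does not force it — w0 ⊮ ((B → ¬B) ∨ B) → (A → (A → ¬A)): at the accessible world w2, w2 ⊩ (B → ¬B) ∨ B but w2 ⊮ A → (A → ¬A).
w1: does not force it — w1 ⊮ ((B → ¬B) ∨ B) → (A → (A → ¬A)): at the accessible world w2, w2 ⊩ (B → ¬B) ∨ B but w2 ⊮ A → (A → ¬A).
w2: does not force it.
Worlds forcing the formula: { }.

0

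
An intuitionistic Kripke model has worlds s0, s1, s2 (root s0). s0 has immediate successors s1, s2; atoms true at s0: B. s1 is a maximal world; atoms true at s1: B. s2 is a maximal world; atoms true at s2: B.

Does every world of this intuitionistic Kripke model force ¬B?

No

Not every world: s0 ⊮ ¬B.
s0 ⊮ ¬B since s0 is accessible from s0 and s0 ⊩ B.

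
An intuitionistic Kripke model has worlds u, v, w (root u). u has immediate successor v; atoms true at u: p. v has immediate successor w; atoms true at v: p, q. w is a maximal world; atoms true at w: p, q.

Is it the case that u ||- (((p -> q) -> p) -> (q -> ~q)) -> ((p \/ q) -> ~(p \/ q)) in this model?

u ||- (((p -> q) -> p) -> (q -> ~q)) -> ((p \/ q) -> ~(p \/ q)) vacuously: no world accessible from u forces the antecedent ((p -> q) -> p) -> (q -> ~q).

Yes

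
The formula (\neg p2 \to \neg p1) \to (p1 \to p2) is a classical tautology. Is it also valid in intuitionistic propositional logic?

No

This is the converse of contraposition, which is not intuitionistically valid.
A Kripke countermodel: worlds s0, s1; order generated by s0 \le s1; atoms true at each world — s0:{p1}; s1:{p1,p2}.
s0 \nVdash (\neg p2 \to \neg p1) \to (p1 \to p2): already at s0 itself, s0 \Vdash \neg p2 \to \neg p1 but s0 \nVdash p1 \to p2.
s0 \nVdash p1 \to p2: already at s0 itself, s0 \Vdash p1 but s0 \nVdash p2.
s0 lacks atom p2, so s0 \nVdash p2.
So the root s0 does not force the formula.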